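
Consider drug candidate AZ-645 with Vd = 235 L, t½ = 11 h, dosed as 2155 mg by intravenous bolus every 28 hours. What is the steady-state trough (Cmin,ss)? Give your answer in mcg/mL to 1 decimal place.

1.9 mcg/mL

Over one 28-h interval, 28/11 ≈ 2.5455 half-lives elapse, leaving f ≈ 0.1713 of each dose.
Single-dose peak C₀ = D/Vd = 2155/235 ≈ 9.170 mcg/mL.
Steady-state trough Cmin,ss = C₀·f/(1−f) ≈ 9.170 × 0.1713/0.8287 ≈ 1.896 mcg/mL.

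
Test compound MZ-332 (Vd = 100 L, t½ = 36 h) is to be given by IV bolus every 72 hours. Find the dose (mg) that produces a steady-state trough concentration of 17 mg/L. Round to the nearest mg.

5100 mg

τ/t½ = 72/36 ≈ 2, so f = (1/2)^(72/36) ≈ 0.250000.
Cmin,ss = (D/Vd)·f/(1−f), so D = Cmin,ss·Vd·(1−f)/f.
D = 17 × 100 × (1−f)/f ≈ 17 × 100 × 3.00000 ≈ 5100.00 mg.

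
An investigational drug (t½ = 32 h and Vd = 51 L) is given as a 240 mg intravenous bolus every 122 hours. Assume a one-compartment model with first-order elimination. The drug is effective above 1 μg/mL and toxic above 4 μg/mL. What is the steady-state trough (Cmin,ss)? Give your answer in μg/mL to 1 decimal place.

0.4 μg/mL

τ/t½ = 122/32 ≈ 3.8125, so fraction remaining f = (1/2)^(122/32) ≈ 0.0712.
Each bolus raises the concentration by D/Vd = 240/51 ≈ 4.706 μg/mL.
Steady-state trough Cmin,ss = C₀·f/(1−f) ≈ 4.706 × 0.0712/0.9288 ≈ 0.361 μg/mL.
Trough 0.4 μg/mL vs MEC 1 μg/mL: subtherapeutic.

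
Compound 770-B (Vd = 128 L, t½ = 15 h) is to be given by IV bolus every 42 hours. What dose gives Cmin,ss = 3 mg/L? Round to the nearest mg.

τ/t½ = 42/15 ≈ 2.8, so f = (1/2)^(42/15) ≈ 0.143587.
Cmin,ss = (D/Vd)·f/(1−f), so D = Cmin,ss·Vd·(1−f)/f.
D = 3 × 128 × (1−f)/f ≈ 3 × 128 × 5.96442 ≈ 2290.34 mg.

2290 mg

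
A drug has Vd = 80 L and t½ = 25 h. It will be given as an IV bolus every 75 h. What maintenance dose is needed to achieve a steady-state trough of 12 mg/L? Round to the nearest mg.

τ/t½ = 75/25 ≈ 3, so f = (1/2)^(75/25) ≈ 0.125000.
Cmin,ss = (D/Vd)·f/(1−f), so D = Cmin,ss·Vd·(1−f)/f.
D = 12 × 80 × (1−f)/f ≈ 12 × 80 × 7.00000 ≈ 6720.00 mg.

6720 mg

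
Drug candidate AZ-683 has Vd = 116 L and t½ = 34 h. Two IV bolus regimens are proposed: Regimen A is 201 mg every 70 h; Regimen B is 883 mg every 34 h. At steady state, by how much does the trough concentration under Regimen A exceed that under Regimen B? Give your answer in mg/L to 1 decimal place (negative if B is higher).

Regimen A: f = (1/2)^(70/34) ≈ 0.2400; Cmin,ss = (201/116)·f/(1−f) ≈ 0.547 mg/L.
Regimen B: f = (1/2)^(34/34) ≈ 0.5000; Cmin,ss = (883/116)·f/(1−f) ≈ 7.612 mg/L.
Difference ≈ 0.547 − 7.612 ≈ -7.065 mg/L.

-7.1 mg/L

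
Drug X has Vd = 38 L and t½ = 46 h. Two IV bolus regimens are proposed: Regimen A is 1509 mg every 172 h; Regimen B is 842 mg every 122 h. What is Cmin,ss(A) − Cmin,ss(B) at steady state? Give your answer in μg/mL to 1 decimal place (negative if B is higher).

-1.0 μg/mL

Regimen A: f = (1/2)^(172/46) ≈ 0.0749; Cmin,ss = (1509/38)·f/(1−f) ≈ 3.215 μg/mL.
Regimen B: f = (1/2)^(122/46) ≈ 0.1591; Cmin,ss = (842/38)·f/(1−f) ≈ 4.192 μg/mL.
Difference ≈ 3.215 − 4.192 ≈ -0.977 μg/mL.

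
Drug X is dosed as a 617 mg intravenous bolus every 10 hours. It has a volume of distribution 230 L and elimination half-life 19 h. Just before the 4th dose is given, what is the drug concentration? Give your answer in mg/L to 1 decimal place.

f = (1/2)^(τ/t½) = (1/2)^(10/19) ≈ 0.6943.
C₀ = D/Vd = 617/230 ≈ 2.683 mg/L.
Before the 4th dose, 3 doses have been given. Superposition: Cmin = C₀·(f + f² + … + f^3).
≈ 2.683 × (0.6943 + 0.4821 + 0.3347) ≈ 2.683 × 1.5111 ≈ 4.054 mg/L.

4.1 mg/L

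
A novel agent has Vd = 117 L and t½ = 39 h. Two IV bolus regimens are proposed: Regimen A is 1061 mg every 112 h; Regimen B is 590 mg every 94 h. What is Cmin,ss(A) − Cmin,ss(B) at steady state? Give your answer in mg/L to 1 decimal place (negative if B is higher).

Regimen A: f = (1/2)^(112/39) ≈ 0.1366; Cmin,ss = (1061/117)·f/(1−f) ≈ 1.435 mg/L.
Regimen B: f = (1/2)^(94/39) ≈ 0.1881; Cmin,ss = (590/117)·f/(1−f) ≈ 1.168 mg/L.
Difference ≈ 1.435 − 1.168 ≈ 0.267 mg/L.

0.3 mg/L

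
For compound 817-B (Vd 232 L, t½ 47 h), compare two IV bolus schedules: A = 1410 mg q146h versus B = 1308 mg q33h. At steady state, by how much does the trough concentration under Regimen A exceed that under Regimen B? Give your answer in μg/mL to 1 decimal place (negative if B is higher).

Regimen A: f = (1/2)^(146/47) ≈ 0.1161; Cmin,ss = (1410/232)·f/(1−f) ≈ 0.798 μg/mL.
Regimen B: f = (1/2)^(33/47) ≈ 0.6147; Cmin,ss = (1308/232)·f/(1−f) ≈ 8.995 μg/mL.
Difference ≈ 0.798 − 8.995 ≈ -8.197 μg/mL.

-8.2 μg/mL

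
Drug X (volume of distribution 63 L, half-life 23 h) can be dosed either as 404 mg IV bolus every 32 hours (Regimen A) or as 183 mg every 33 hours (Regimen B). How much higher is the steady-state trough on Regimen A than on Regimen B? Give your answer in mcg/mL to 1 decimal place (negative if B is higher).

Regimen A: f = (1/2)^(32/23) ≈ 0.3812; Cmin,ss = (404/63)·f/(1−f) ≈ 3.950 mcg/mL.
Regimen B: f = (1/2)^(33/23) ≈ 0.3699; Cmin,ss = (183/63)·f/(1−f) ≈ 1.705 mcg/mL.
Difference ≈ 3.950 − 1.705 ≈ 2.245 mcg/mL.

2.2 mcg/mL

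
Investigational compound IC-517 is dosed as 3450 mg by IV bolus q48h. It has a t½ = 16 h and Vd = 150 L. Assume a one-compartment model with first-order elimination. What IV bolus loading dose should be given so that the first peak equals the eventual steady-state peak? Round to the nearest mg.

f = (1/2)^(48/16) ≈ 0.125000; accumulation ratio R = 1/(1−f) ≈ 1.14286.
Loading dose to hit Cmax,ss on first dose: D_load = D_maint·R ≈ 3450 × 1.14286 ≈ 3942.87 mg.

3943 mg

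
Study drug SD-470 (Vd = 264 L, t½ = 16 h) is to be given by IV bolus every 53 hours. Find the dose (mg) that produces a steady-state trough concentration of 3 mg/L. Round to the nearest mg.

7076 mg

τ/t½ = 53/16 ≈ 3.3125, so f = (1/2)^(53/16) ≈ 0.100656.
Cmin,ss = (D/Vd)·f/(1−f), so D = Cmin,ss·Vd·(1−f)/f.
D = 3 × 264 × (1−f)/f ≈ 3 × 264 × 8.93483 ≈ 7076.39 mg.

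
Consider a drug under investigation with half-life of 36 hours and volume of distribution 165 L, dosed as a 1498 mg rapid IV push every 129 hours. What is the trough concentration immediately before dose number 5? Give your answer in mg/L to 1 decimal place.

0.8 mg/L

f = (1/2)^(τ/t½) = (1/2)^(129/36) ≈ 0.0834.
C₀ = D/Vd = 1498/165 ≈ 9.079 mg/L.
Before the 5th dose, 4 doses have been given. Superposition: Cmin = C₀·(f + f² + … + f^4).
≈ 9.079 × (0.0834 + 0.0070 + 0.0006 + 0.0000) ≈ 9.079 × 0.0910 ≈ 0.826 mg/L.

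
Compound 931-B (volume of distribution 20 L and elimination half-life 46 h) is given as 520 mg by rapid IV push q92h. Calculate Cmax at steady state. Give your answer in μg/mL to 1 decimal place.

34.7 μg/mL

The dosing interval is 2 half-lives, so f = 2^(−2) = 0.25.
Accumulation ratio R = 1/(1 − f) = 1/0.75 = 4/3.
Single-dose peak C₀ = D/Vd = 520/20 = 26 μg/mL.
Steady-state peak Cmax,ss = C₀·R = 26 × 4/3 ≈ 34.667 μg/mL.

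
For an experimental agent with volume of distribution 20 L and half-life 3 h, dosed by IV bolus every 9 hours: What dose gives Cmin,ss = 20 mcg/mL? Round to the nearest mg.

τ/t½ = 9/3 ≈ 3, so f = (1/2)^(9/3) ≈ 0.125000.
Cmin,ss = (D/Vd)·f/(1−f), so D = Cmin,ss·Vd·(1−f)/f.
D = 20 × 20 × (1−f)/f ≈ 20 × 20 × 7.00000 ≈ 2800.00 mg.

2800 mg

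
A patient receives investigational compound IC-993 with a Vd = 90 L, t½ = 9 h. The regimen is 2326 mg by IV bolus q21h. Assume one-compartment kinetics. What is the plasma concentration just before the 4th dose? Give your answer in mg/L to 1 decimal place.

f = (1/2)^(τ/t½) = (1/2)^(21/9) ≈ 0.1984.
C₀ = D/Vd = 2326/90 ≈ 25.844 mg/L.
Before the 4th dose, 3 doses have been given. Superposition: Cmin = C₀·(f + f² + … + f^3).
≈ 25.844 × (0.1984 + 0.0394 + 0.0078) ≈ 25.844 × 0.2456 ≈ 6.347 mg/L.

6.3 mg/L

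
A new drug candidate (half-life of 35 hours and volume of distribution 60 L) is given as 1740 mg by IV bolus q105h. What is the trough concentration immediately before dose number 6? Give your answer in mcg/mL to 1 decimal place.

4.1 mcg/mL

f = (1/2)^(τ/t½) = (1/2)^(105/35) ≈ 0.1250.
C₀ = D/Vd = 1740/60 ≈ 29.000 mcg/mL.
Before the 6th dose, 5 doses have been given. Superposition: Cmin = C₀·(f + f² + … + f^5).
≈ 29.000 × (0.1250 + 0.0156 + 0.0020 + 0.0002 + 0.0000) ≈ 29.000 × 0.1428 ≈ 4.141 mcg/mL.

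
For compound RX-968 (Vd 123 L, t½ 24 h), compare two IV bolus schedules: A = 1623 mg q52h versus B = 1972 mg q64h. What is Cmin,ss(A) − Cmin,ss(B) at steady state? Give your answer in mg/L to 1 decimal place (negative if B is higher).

Regimen A: f = (1/2)^(52/24) ≈ 0.2227; Cmin,ss = (1623/123)·f/(1−f) ≈ 3.780 mg/L.
Regimen B: f = (1/2)^(64/24) ≈ 0.1575; Cmin,ss = (1972/123)·f/(1−f) ≈ 2.997 mg/L.
Difference ≈ 3.780 − 2.997 ≈ 0.783 mg/L.

0.8 mg/L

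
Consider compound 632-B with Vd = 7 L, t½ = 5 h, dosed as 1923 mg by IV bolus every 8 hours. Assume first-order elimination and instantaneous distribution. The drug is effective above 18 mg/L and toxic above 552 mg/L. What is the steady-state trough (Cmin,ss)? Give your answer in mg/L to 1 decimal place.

135.2 mg/L

Over one 8-h interval, 8/5 ≈ 1.6 half-lives elapse, leaving f ≈ 0.3299 of each dose.
Single-dose peak C₀ = D/Vd = 1923/7 ≈ 274.714 mg/L.
Steady-state trough Cmin,ss = C₀·f/(1−f) ≈ 274.714 × 0.3299/0.6701 ≈ 135.246 mg/L.
Trough 135.2 mg/L vs MEC 18 mg/L: adequate.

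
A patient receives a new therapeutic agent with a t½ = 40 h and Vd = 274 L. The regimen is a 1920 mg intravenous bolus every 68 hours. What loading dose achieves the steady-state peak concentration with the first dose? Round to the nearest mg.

2774 mg

f = (1/2)^(68/40) ≈ 0.307786; accumulation ratio R = 1/(1−f) ≈ 1.44464.
Loading dose to hit Cmax,ss on first dose: D_load = D_maint·R ≈ 1920 × 1.44464 ≈ 2773.71 mg.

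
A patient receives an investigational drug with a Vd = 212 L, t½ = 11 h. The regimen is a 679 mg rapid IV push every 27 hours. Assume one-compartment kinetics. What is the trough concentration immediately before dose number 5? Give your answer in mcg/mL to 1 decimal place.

f = (1/2)^(τ/t½) = (1/2)^(27/11) ≈ 0.1824.
C₀ = D/Vd = 679/212 ≈ 3.203 mcg/mL.
Before the 5th dose, 4 doses have been given. Superposition: Cmin = C₀·(f + f² + … + f^4).
≈ 3.203 × (0.1824 + 0.0333 + 0.0061 + 0.0011) ≈ 3.203 × 0.2229 ≈ 0.714 mcg/mL.

0.7 mcg/mL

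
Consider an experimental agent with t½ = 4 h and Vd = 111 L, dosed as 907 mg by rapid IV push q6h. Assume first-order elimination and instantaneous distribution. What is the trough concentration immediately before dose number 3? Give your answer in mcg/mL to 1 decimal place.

f = (1/2)^(τ/t½) = (1/2)^(6/4) ≈ 0.3536.
C₀ = D/Vd = 907/111 ≈ 8.171 mcg/mL.
Before the 3rd dose, 2 doses have been given. Superposition: Cmin = C₀·(f + f²).
≈ 8.171 × (0.3536 + 0.1250) ≈ 8.171 × 0.4786 ≈ 3.911 mcg/mL.

3.9 mcg/mL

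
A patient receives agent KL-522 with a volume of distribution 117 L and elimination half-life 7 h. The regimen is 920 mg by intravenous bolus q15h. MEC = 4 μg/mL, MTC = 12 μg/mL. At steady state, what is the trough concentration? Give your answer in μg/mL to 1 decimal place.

2.3 μg/mL

τ/t½ = 15/7 ≈ 2.1429, so fraction remaining f = (1/2)^(15/7) ≈ 0.2264.
At steady state, accumulation factor R = 1/(1 − e^(−kτ)) ≈ 1.2927.
Single-dose peak C₀ = D/Vd = 920/117 ≈ 7.863 μg/mL.
Steady-state peak Cmax,ss = C₀·R ≈ 7.863 × 1.2927 ≈ 10.165 μg/mL.
Steady-state trough Cmin,ss = Cmax,ss·f ≈ 10.165 × 0.2264 ≈ 2.301 μg/mL.
Trough 2.3 μg/mL vs MEC 4 μg/mL: subtherapeutic.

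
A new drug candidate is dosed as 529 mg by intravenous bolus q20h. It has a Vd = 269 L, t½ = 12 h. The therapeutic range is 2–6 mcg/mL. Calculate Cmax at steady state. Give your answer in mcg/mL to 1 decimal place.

2.9 mcg/mL

τ/t½ = 20/12 ≈ 1.6667, so fraction remaining f = (1/2)^(20/12) ≈ 0.3150.
Accumulation ratio R = 1/(1 − f) ≈ 1/0.6850 ≈ 1.4599.
Single-dose peak C₀ = D/Vd = 529/269 ≈ 1.967 mcg/mL.
Cmax,ss = C₀/(1 − f) ≈ 1.967/0.6850 ≈ 2.872 mcg/mL.
Peak 2.9 mcg/mL vs MTC 6 mcg/mL: below toxic threshold.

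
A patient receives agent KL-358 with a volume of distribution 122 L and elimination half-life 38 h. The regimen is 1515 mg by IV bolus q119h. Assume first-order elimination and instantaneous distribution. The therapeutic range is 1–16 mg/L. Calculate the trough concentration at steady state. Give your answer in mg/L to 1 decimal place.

Over one 119-h interval, 119/38 ≈ 3.1316 half-lives elapse, leaving f ≈ 0.1141 of each dose.
Each bolus raises the concentration by D/Vd = 1515/122 ≈ 12.418 mg/L.
Steady-state trough Cmin,ss = C₀·f/(1−f) ≈ 12.418 × 0.1141/0.8859 ≈ 1.599 mg/L.
Trough 1.6 mg/L vs MEC 1 mg/L: adequate.

1.6 mg/L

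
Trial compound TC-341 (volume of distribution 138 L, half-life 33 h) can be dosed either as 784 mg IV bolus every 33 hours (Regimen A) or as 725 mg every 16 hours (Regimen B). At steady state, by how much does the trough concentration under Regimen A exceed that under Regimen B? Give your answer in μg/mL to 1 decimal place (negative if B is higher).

Regimen A: f = (1/2)^(33/33) ≈ 0.5000; Cmin,ss = (784/138)·f/(1−f) ≈ 5.681 μg/mL.
Regimen B: f = (1/2)^(16/33) ≈ 0.7146; Cmin,ss = (725/138)·f/(1−f) ≈ 13.154 μg/mL.
Difference ≈ 5.681 − 13.154 ≈ -7.473 μg/mL.

-7.5 μg/mL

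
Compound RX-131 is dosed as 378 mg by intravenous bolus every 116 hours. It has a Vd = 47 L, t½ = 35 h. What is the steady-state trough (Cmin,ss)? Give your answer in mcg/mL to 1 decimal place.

0.9 mcg/mL

Over one 116-h interval, 116/35 ≈ 3.3143 half-lives elapse, leaving f ≈ 0.1005 of each dose.
Accumulation ratio R = 1/(1 − f) ≈ 1/0.8995 ≈ 1.1117.
Single-dose peak C₀ = D/Vd = 378/47 ≈ 8.043 mcg/mL.
Cmax,ss = C₀/(1 − f) ≈ 8.043/0.8995 ≈ 8.942 mcg/mL.
Steady-state trough Cmin,ss = Cmax,ss·f ≈ 8.942 × 0.1005 ≈ 0.899 mcg/mL.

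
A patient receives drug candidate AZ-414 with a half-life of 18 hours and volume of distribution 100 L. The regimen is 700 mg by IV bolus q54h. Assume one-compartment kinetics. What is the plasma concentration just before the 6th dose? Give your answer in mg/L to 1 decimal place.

f = (1/2)^(τ/t½) = (1/2)^(54/18) ≈ 0.1250.
C₀ = D/Vd = 700/100 ≈ 7.000 mg/L.
Before the 6th dose, 5 doses have been given. Superposition: Cmin = C₀·(f + f² + … + f^5).
≈ 7.000 × (0.1250 + 0.0156 + 0.0020 + 0.0002 + 0.0000) ≈ 7.000 × 0.1428 ≈ 1.000 mg/L.

1.0 mg/L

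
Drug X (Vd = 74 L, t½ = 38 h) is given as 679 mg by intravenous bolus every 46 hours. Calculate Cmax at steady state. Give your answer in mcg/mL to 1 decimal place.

k = ln2/t½ = ln2/38 ≈ 0.018241 h⁻¹; fraction remaining f = e^(−kτ) = e^(−0.018241×46) ≈ 0.4321.
Accumulation ratio R = 1/(1 − f) ≈ 1/0.5679 ≈ 1.7609.
Single-dose peak C₀ = D/Vd = 679/74 ≈ 9.176 mcg/mL.
Steady-state peak Cmax,ss = C₀·R ≈ 9.176 × 1.7609 ≈ 16.158 mcg/mL.

16.2 mcg/mL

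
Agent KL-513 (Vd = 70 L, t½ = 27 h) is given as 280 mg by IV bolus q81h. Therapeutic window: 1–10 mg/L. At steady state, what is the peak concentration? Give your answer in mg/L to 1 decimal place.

4.6 mg/L

τ = 81 h = 3 half-lives, so f = (1/2)^3 = 0.125.
At steady state, R = 1/(1 − 0.125) = 8/7.
Single-dose peak C₀ = D/Vd = 280/70 = 4 mg/L.
Steady-state peak Cmax,ss = C₀·R = 4 × 8/7 ≈ 4.571 mg/L.
Peak 4.6 mg/L vs MTC 10 mg/L: below toxic threshold.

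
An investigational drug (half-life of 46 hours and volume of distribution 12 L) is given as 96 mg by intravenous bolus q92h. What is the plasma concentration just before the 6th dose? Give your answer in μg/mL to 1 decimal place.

f = (1/2)^(τ/t½) = (1/2)^(92/46) ≈ 0.2500.
C₀ = D/Vd = 96/12 ≈ 8.000 μg/mL.
Before the 6th dose, 5 doses have been given. Superposition: Cmin = C₀·(f + f² + … + f^5).
≈ 8.000 × (0.2500 + 0.0625 + 0.0156 + 0.0039 + 0.0010) ≈ 8.000 × 0.3330 ≈ 2.664 μg/mL.

2.7 μg/mL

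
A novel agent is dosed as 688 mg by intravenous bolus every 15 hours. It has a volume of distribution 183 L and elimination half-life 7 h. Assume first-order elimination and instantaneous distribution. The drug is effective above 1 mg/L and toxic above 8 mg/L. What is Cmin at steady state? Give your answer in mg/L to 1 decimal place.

τ/t½ = 15/7 ≈ 2.1429, so fraction remaining f = (1/2)^(15/7) ≈ 0.2264.
Accumulation ratio R = 1/(1 − f) ≈ 1/0.7736 ≈ 1.2927.
Single-dose peak C₀ = D/Vd = 688/183 ≈ 3.760 mg/L.
Steady-state peak Cmax,ss = C₀·R ≈ 3.760 × 1.2927 ≈ 4.861 mg/L.
Steady-state trough Cmin,ss = Cmax,ss·f ≈ 4.861 × 0.2264 ≈ 1.101 mg/L.
Trough 1.1 mg/L vs MEC 1 mg/L: adequate.

1.1 mg/L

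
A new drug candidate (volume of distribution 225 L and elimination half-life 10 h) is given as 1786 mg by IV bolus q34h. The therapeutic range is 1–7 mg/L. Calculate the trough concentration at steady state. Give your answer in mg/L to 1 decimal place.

0.8 mg/L

k = ln2/t½ = ln2/10 ≈ 0.069315 h⁻¹; fraction remaining f = e^(−kτ) = e^(−0.069315×34) ≈ 0.0947.
Single-dose peak C₀ = D/Vd = 1786/225 ≈ 7.938 mg/L.
Steady-state trough Cmin,ss = C₀·f/(1−f) ≈ 7.938 × 0.0947/0.9053 ≈ 0.830 mg/L.
Trough 0.8 mg/L vs MEC 1 mg/L: subtherapeutic.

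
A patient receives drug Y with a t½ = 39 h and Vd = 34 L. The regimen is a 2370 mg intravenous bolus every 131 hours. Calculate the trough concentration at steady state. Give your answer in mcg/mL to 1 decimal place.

τ/t½ = 131/39 ≈ 3.359, so fraction remaining f = (1/2)^(131/39) ≈ 0.0975.
Accumulation ratio R = 1/(1 − f) ≈ 1/0.9025 ≈ 1.1080.
Single-dose peak C₀ = D/Vd = 2370/34 ≈ 69.706 mcg/mL.
Cmax,ss = C₀/(1 − f) ≈ 69.706/0.9025 ≈ 77.237 mcg/mL.
Steady-state trough Cmin,ss = Cmax,ss·f ≈ 77.237 × 0.0975 ≈ 7.531 mcg/mL.

7.5 mcg/mL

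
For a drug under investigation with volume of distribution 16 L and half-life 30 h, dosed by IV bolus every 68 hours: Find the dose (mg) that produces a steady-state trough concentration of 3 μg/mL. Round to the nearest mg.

τ/t½ = 68/30 ≈ 2.2667, so f = (1/2)^(68/30) ≈ 0.207809.
Cmin,ss = (D/Vd)·f/(1−f), so D = Cmin,ss·Vd·(1−f)/f.
D = 3 × 16 × (1−f)/f ≈ 3 × 16 × 3.81211 ≈ 182.98 mg.

183 mg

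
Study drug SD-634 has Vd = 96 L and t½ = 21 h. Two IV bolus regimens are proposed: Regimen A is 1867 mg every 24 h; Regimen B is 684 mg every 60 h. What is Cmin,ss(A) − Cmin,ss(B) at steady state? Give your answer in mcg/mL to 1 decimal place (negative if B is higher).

15.0 mcg/mL

Regimen A: f = (1/2)^(24/21) ≈ 0.4529; Cmin,ss = (1867/96)·f/(1−f) ≈ 16.099 mcg/mL.
Regimen B: f = (1/2)^(60/21) ≈ 0.1380; Cmin,ss = (684/96)·f/(1−f) ≈ 1.141 mcg/mL.
Difference ≈ 16.099 − 1.141 ≈ 14.958 mcg/mL.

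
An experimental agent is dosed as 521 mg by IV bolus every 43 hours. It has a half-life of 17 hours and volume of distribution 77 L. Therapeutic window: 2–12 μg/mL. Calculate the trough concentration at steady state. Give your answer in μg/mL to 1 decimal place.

k = ln2/t½ = ln2/17 ≈ 0.040773 h⁻¹; fraction remaining f = e^(−kτ) = e^(−0.040773×43) ≈ 0.1732.
Each bolus raises the concentration by D/Vd = 521/77 ≈ 6.766 μg/mL.
Steady-state trough Cmin,ss = C₀·f/(1−f) ≈ 6.766 × 0.1732/0.8268 ≈ 1.417 μg/mL.
Trough 1.4 μg/mL vs MEC 2 μg/mL: subtherapeutic.

1.4 μg/mL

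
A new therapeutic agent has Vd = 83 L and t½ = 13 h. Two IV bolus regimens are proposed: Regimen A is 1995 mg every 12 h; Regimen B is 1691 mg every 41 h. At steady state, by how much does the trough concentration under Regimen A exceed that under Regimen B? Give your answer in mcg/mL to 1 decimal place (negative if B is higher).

Regimen A: f = (1/2)^(12/13) ≈ 0.5274; Cmin,ss = (1995/83)·f/(1−f) ≈ 26.823 mcg/mL.
Regimen B: f = (1/2)^(41/13) ≈ 0.1124; Cmin,ss = (1691/83)·f/(1−f) ≈ 2.580 mcg/mL.
Difference ≈ 26.823 − 2.580 ≈ 24.243 mcg/mL.

24.2 mcg/mL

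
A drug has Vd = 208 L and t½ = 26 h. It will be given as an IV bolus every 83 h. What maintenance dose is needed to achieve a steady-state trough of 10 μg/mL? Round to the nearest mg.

τ/t½ = 83/26 ≈ 3.1923, so f = (1/2)^(83/26) ≈ 0.109401.
Cmin,ss = (D/Vd)·f/(1−f), so D = Cmin,ss·Vd·(1−f)/f.
D = 10 × 208 × (1−f)/f ≈ 10 × 208 × 8.14068 ≈ 16932.61 mg.

16933 mg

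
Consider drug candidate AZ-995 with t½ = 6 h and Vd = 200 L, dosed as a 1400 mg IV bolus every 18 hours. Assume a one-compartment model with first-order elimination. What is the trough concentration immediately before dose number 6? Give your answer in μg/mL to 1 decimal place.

f = (1/2)^(τ/t½) = (1/2)^(18/6) ≈ 0.1250.
C₀ = D/Vd = 1400/200 ≈ 7.000 μg/mL.
Before the 6th dose, 5 doses have been given. Superposition: Cmin = C₀·(f + f² + … + f^5).
≈ 7.000 × (0.1250 + 0.0156 + 0.0020 + 0.0002 + 0.0000) ≈ 7.000 × 0.1428 ≈ 1.000 μg/mL.

1.0 μg/mL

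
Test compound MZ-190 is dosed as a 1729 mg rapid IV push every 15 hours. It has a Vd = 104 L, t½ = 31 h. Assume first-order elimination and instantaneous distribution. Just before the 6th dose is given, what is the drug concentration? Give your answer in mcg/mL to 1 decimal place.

33.9 mcg/mL

f = (1/2)^(τ/t½) = (1/2)^(15/31) ≈ 0.7151.
C₀ = D/Vd = 1729/104 ≈ 16.625 mcg/mL.
Before the 6th dose, 5 doses have been given. Superposition: Cmin = C₀·(f + f² + … + f^5).
≈ 16.625 × (0.7151 + 0.5114 + 0.3657 + 0.2615 + 0.1870) ≈ 16.625 × 2.0407 ≈ 33.927 mcg/mL.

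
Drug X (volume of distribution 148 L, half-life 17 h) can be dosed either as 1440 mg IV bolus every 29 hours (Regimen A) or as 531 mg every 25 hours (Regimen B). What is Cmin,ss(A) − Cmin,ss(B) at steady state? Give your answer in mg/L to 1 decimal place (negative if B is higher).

2.3 mg/L

Regimen A: f = (1/2)^(29/17) ≈ 0.3065; Cmin,ss = (1440/148)·f/(1−f) ≈ 4.300 mg/L.
Regimen B: f = (1/2)^(25/17) ≈ 0.3608; Cmin,ss = (531/148)·f/(1−f) ≈ 2.025 mg/L.
Difference ≈ 4.300 − 2.025 ≈ 2.275 mg/L.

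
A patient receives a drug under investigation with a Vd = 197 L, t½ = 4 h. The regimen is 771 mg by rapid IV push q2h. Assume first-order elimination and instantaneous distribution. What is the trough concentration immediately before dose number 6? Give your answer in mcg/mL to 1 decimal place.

7.8 mcg/mL

f = (1/2)^(τ/t½) = (1/2)^(2/4) ≈ 0.7071.
C₀ = D/Vd = 771/197 ≈ 3.914 mcg/mL.
Before the 6th dose, 5 doses have been given. Superposition: Cmin = C₀·(f + f² + … + f^5).
≈ 3.914 × (0.7071 + 0.5000 + 0.3535 + 0.2500 + 0.1768) ≈ 3.914 × 1.9874 ≈ 7.779 mcg/mL.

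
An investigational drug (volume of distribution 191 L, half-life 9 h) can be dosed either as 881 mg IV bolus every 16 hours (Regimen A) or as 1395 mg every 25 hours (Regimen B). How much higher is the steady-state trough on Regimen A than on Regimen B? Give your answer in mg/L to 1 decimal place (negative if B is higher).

0.7 mg/L

Regimen A: f = (1/2)^(16/9) ≈ 0.2916; Cmin,ss = (881/191)·f/(1−f) ≈ 1.899 mg/L.
Regimen B: f = (1/2)^(25/9) ≈ 0.1458; Cmin,ss = (1395/191)·f/(1−f) ≈ 1.247 mg/L.
Difference ≈ 1.899 − 1.247 ≈ 0.652 mg/L.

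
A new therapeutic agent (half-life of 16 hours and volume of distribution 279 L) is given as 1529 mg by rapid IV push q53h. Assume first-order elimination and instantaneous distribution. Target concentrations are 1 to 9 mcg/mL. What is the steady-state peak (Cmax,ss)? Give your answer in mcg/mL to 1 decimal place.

k = ln2/t½ = ln2/16 ≈ 0.043322 h⁻¹; fraction remaining f = e^(−kτ) = e^(−0.043322×53) ≈ 0.1007.
At steady state, accumulation factor R = 1/(1 − e^(−kτ)) ≈ 1.1120.
Single-dose peak C₀ = D/Vd = 1529/279 ≈ 5.480 mcg/mL.
Cmax,ss = C₀/(1 − f) ≈ 5.480/0.8993 ≈ 6.094 mcg/mL.
Peak 6.1 mcg/mL vs MTC 9 mcg/mL: below toxic threshold.

6.1 mcg/mL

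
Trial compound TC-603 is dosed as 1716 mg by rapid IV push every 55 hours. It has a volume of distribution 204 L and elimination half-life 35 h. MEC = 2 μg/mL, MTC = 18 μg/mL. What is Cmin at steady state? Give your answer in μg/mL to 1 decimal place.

τ/t½ = 55/35 ≈ 1.5714, so fraction remaining f = (1/2)^(55/35) ≈ 0.3365.
At steady state, accumulation factor R = 1/(1 − e^(−kτ)) ≈ 1.5072.
Single-dose peak C₀ = D/Vd = 1716/204 ≈ 8.412 μg/mL.
Steady-state peak Cmax,ss = C₀·R ≈ 8.412 × 1.5072 ≈ 12.679 μg/mL.
One interval later, Cmin,ss = Cmax,ss·e^(−kτ) ≈ 12.679 × 0.3365 ≈ 4.266 μg/mL.
Trough 4.3 μg/mL vs MEC 2 μg/mL: adequate.

4.3 μg/mL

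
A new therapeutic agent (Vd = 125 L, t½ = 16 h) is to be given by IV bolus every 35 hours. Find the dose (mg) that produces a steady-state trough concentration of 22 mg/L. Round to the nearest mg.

τ/t½ = 35/16 ≈ 2.1875, so f = (1/2)^(35/16) ≈ 0.219532.
Cmin,ss = (D/Vd)·f/(1−f), so D = Cmin,ss·Vd·(1−f)/f.
D = 22 × 125 × (1−f)/f ≈ 22 × 125 × 3.55514 ≈ 9776.64 mg.

9777 mg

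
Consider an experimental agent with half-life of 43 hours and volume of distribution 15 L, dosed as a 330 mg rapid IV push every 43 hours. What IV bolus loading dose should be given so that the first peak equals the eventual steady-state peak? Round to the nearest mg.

f = (1/2)^(43/43) ≈ 0.500000; accumulation ratio R = 1/(1−f) ≈ 2.00000.
Loading dose to hit Cmax,ss on first dose: D_load = D_maint·R ≈ 330 × 2.00000 ≈ 660.00 mg.

660 mg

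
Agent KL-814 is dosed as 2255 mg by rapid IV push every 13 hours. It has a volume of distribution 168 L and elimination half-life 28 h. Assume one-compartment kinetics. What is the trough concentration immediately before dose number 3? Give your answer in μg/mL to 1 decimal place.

16.8 μg/mL

f = (1/2)^(τ/t½) = (1/2)^(13/28) ≈ 0.7248.
C₀ = D/Vd = 2255/168 ≈ 13.423 μg/mL.
Before the 3rd dose, 2 doses have been given. Superposition: Cmin = C₀·(f + f²).
≈ 13.423 × (0.7248 + 0.5253) ≈ 13.423 × 1.2501 ≈ 16.780 μg/mL.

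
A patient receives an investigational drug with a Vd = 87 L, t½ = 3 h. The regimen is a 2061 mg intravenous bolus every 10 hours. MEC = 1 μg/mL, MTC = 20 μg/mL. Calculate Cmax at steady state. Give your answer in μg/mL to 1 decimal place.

Over one 10-h interval, 10/3 ≈ 3.3333 half-lives elapse, leaving f ≈ 0.0992 of each dose.
Accumulation ratio R = 1/(1 − f) ≈ 1/0.9008 ≈ 1.1101.
Single-dose peak C₀ = D/Vd = 2061/87 ≈ 23.690 μg/mL.
Cmax,ss = C₀/(1 − f) ≈ 23.690/0.9008 ≈ 26.299 μg/mL.
Peak 26.3 μg/mL vs MTC 20 μg/mL: exceeds toxic threshold.

26.3 μg/mL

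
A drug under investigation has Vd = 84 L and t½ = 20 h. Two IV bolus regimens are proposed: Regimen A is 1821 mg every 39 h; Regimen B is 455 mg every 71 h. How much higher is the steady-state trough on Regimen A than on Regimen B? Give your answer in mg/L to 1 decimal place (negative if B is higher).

Regimen A: f = (1/2)^(39/20) ≈ 0.2588; Cmin,ss = (1821/84)·f/(1−f) ≈ 7.569 mg/L.
Regimen B: f = (1/2)^(71/20) ≈ 0.0854; Cmin,ss = (455/84)·f/(1−f) ≈ 0.506 mg/L.
Difference ≈ 7.569 − 0.506 ≈ 7.063 mg/L.

7.1 mg/L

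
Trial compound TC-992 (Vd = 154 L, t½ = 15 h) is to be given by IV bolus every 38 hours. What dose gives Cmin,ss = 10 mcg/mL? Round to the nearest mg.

τ/t½ = 38/15 ≈ 2.5333, so f = (1/2)^(38/15) ≈ 0.172739.
Cmin,ss = (D/Vd)·f/(1−f), so D = Cmin,ss·Vd·(1−f)/f.
D = 10 × 154 × (1−f)/f ≈ 10 × 154 × 4.78908 ≈ 7375.18 mg.

7375 mg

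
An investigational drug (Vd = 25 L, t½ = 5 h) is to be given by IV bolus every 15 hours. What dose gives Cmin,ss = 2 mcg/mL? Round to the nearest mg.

350 mg

τ/t½ = 15/5 ≈ 3, so f = (1/2)^(15/5) ≈ 0.125000.
Cmin,ss = (D/Vd)·f/(1−f), so D = Cmin,ss·Vd·(1−f)/f.
D = 2 × 25 × (1−f)/f ≈ 2 × 25 × 7.00000 ≈ 350.00 mg.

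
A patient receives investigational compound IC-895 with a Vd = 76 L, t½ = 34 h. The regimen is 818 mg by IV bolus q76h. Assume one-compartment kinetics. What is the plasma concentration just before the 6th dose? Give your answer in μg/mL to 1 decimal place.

f = (1/2)^(τ/t½) = (1/2)^(76/34) ≈ 0.2124.
C₀ = D/Vd = 818/76 ≈ 10.763 μg/mL.
Before the 6th dose, 5 doses have been given. Superposition: Cmin = C₀·(f + f² + … + f^5).
≈ 10.763 × (0.2124 + 0.0451 + 0.0096 + 0.0020 + 0.0004) ≈ 10.763 × 0.2695 ≈ 2.901 μg/mL.

2.9 μg/mL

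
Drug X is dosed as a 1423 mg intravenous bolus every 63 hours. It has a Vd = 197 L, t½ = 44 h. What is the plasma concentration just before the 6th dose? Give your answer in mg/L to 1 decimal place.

4.2 mg/L

f = (1/2)^(τ/t½) = (1/2)^(63/44) ≈ 0.3707.
C₀ = D/Vd = 1423/197 ≈ 7.223 mg/L.
Before the 6th dose, 5 doses have been given. Superposition: Cmin = C₀·(f + f² + … + f^5).
≈ 7.223 × (0.3707 + 0.1374 + 0.0509 + 0.0189 + 0.0070) ≈ 7.223 × 0.5849 ≈ 4.225 mg/L.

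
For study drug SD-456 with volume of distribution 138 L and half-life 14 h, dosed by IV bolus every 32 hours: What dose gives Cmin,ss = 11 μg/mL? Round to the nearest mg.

τ/t½ = 32/14 ≈ 2.2857, so f = (1/2)^(32/14) ≈ 0.205084.
Cmin,ss = (D/Vd)·f/(1−f), so D = Cmin,ss·Vd·(1−f)/f.
D = 11 × 138 × (1−f)/f ≈ 11 × 138 × 3.87605 ≈ 5883.84 mg.

5884 mg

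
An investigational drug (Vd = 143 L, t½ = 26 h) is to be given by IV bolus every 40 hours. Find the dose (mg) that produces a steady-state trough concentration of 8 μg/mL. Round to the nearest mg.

τ/t½ = 40/26 ≈ 1.5385, so f = (1/2)^(40/26) ≈ 0.344252.
Cmin,ss = (D/Vd)·f/(1−f), so D = Cmin,ss·Vd·(1−f)/f.
D = 8 × 143 × (1−f)/f ≈ 8 × 143 × 1.90485 ≈ 2179.15 mg.

2179 mg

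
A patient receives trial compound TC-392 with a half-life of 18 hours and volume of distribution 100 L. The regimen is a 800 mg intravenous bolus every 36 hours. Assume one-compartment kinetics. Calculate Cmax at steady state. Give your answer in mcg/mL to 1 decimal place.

The dosing interval is 2 half-lives, so f = 2^(−2) = 0.25.
Accumulation ratio R = 1/(1 − f) = 1/0.75 = 4/3.
Single-dose peak C₀ = D/Vd = 800/100 = 8 mcg/mL.
Steady-state peak Cmax,ss = C₀·R = 8 × 4/3 ≈ 10.667 mcg/mL.

10.7 mcg/mL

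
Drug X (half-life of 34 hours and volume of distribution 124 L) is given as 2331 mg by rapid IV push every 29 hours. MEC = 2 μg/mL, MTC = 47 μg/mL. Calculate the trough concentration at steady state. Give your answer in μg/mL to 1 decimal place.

23.3 μg/mL

τ/t½ = 29/34 ≈ 0.85294, so fraction remaining f = (1/2)^(29/34) ≈ 0.5537.
At steady state, accumulation factor R = 1/(1 − e^(−kτ)) ≈ 2.2406.
Single-dose peak C₀ = D/Vd = 2331/124 ≈ 18.798 μg/mL.
Cmax,ss = C₀/(1 − f) ≈ 18.798/0.4463 ≈ 42.120 μg/mL.
One interval later, Cmin,ss = Cmax,ss·e^(−kτ) ≈ 42.120 × 0.5537 ≈ 23.322 μg/mL.
Trough 23.3 μg/mL vs MEC 2 μg/mL: adequate.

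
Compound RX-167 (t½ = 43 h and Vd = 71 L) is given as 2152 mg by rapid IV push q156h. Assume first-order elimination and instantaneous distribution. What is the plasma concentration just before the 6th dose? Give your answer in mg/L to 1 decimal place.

2.7 mg/L

f = (1/2)^(τ/t½) = (1/2)^(156/43) ≈ 0.0809.
C₀ = D/Vd = 2152/71 ≈ 30.310 mg/L.
Before the 6th dose, 5 doses have been given. Superposition: Cmin = C₀·(f + f² + … + f^5).
≈ 30.310 × (0.0809 + 0.0065 + 0.0005 + 0.0000 + 0.0000) ≈ 30.310 × 0.0879 ≈ 2.664 mg/L.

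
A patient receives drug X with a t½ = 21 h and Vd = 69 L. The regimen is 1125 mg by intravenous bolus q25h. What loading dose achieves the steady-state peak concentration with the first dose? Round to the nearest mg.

2002 mg

f = (1/2)^(25/21) ≈ 0.438158; accumulation ratio R = 1/(1−f) ≈ 1.77986.
Loading dose to hit Cmax,ss on first dose: D_load = D_maint·R ≈ 1125 × 1.77986 ≈ 2002.34 mg.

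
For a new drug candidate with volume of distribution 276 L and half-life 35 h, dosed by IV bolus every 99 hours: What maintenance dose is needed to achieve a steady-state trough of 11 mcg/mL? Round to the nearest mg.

τ/t½ = 99/35 ≈ 2.8286, so f = (1/2)^(99/35) ≈ 0.140772.
Cmin,ss = (D/Vd)·f/(1−f), so D = Cmin,ss·Vd·(1−f)/f.
D = 11 × 276 × (1−f)/f ≈ 11 × 276 × 6.10369 ≈ 18530.80 mg.

18531 mg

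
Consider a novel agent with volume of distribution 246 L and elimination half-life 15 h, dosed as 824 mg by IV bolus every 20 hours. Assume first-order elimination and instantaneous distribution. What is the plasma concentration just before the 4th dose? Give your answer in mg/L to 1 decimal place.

f = (1/2)^(τ/t½) = (1/2)^(20/15) ≈ 0.3969.
C₀ = D/Vd = 824/246 ≈ 3.350 mg/L.
Before the 4th dose, 3 doses have been given. Superposition: Cmin = C₀·(f + f² + … + f^3).
≈ 3.350 × (0.3969 + 0.1575 + 0.0625) ≈ 3.350 × 0.6169 ≈ 2.067 mg/L.

2.1 mg/L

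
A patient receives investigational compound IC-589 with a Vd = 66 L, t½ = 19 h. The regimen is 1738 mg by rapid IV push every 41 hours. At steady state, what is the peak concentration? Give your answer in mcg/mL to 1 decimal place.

33.9 mcg/mL

τ/t½ = 41/19 ≈ 2.1579, so fraction remaining f = (1/2)^(41/19) ≈ 0.2241.
Accumulation ratio R = 1/(1 − f) ≈ 1/0.7759 ≈ 1.2888.
Each bolus raises the concentration by D/Vd = 1738/66 ≈ 26.333 mcg/mL.
Cmax,ss = C₀/(1 − f) ≈ 26.333/0.7759 ≈ 33.939 mcg/mL.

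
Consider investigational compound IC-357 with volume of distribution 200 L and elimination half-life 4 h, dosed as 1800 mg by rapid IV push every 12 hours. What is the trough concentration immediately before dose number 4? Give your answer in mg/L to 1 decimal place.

1.3 mg/L

f = (1/2)^(τ/t½) = (1/2)^(12/4) ≈ 0.1250.
C₀ = D/Vd = 1800/200 ≈ 9.000 mg/L.
Before the 4th dose, 3 doses have been given. Superposition: Cmin = C₀·(f + f² + … + f^3).
≈ 9.000 × (0.1250 + 0.0156 + 0.0020) ≈ 9.000 × 0.1426 ≈ 1.283 mg/L.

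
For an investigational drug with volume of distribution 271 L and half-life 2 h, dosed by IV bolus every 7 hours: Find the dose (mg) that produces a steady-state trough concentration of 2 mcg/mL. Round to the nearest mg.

τ/t½ = 7/2 ≈ 3.5, so f = (1/2)^(7/2) ≈ 0.088388.
Cmin,ss = (D/Vd)·f/(1−f), so D = Cmin,ss·Vd·(1−f)/f.
D = 2 × 271 × (1−f)/f ≈ 2 × 271 × 10.31375 ≈ 5590.05 mg.

5590 mg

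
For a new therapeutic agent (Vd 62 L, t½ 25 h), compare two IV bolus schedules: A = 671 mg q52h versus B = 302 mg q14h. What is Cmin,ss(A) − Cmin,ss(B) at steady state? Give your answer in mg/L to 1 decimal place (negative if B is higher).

Regimen A: f = (1/2)^(52/25) ≈ 0.2365; Cmin,ss = (671/62)·f/(1−f) ≈ 3.352 mg/L.
Regimen B: f = (1/2)^(14/25) ≈ 0.6783; Cmin,ss = (302/62)·f/(1−f) ≈ 10.270 mg/L.
Difference ≈ 3.352 − 10.270 ≈ -6.918 mg/L.

-6.9 mg/L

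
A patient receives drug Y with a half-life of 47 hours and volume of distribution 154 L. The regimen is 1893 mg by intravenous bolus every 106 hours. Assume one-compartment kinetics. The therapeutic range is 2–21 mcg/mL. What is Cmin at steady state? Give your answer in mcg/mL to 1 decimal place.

Over one 106-h interval, 106/47 ≈ 2.2553 half-lives elapse, leaving f ≈ 0.2095 of each dose.
Single-dose peak C₀ = D/Vd = 1893/154 ≈ 12.292 mcg/mL.
Steady-state trough Cmin,ss = C₀·f/(1−f) ≈ 12.292 × 0.2095/0.7905 ≈ 3.258 mcg/mL.
Trough 3.3 mcg/mL vs MEC 2 mcg/mL: adequate.

3.3 mcg/mL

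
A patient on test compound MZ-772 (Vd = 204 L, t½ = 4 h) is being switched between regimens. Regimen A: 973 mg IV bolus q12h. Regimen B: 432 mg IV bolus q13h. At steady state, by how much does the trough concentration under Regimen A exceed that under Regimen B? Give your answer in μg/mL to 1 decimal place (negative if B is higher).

Regimen A: f = (1/2)^(12/4) ≈ 0.1250; Cmin,ss = (973/204)·f/(1−f) ≈ 0.681 μg/mL.
Regimen B: f = (1/2)^(13/4) ≈ 0.1051; Cmin,ss = (432/204)·f/(1−f) ≈ 0.249 μg/mL.
Difference ≈ 0.681 − 0.249 ≈ 0.432 μg/mL.

0.4 μg/mL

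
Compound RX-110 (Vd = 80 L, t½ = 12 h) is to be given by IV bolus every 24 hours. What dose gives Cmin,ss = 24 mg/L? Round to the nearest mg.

5760 mg

τ/t½ = 24/12 ≈ 2, so f = (1/2)^(24/12) ≈ 0.250000.
Cmin,ss = (D/Vd)·f/(1−f), so D = Cmin,ss·Vd·(1−f)/f.
D = 24 × 80 × (1−f)/f ≈ 24 × 80 × 3.00000 ≈ 5760.00 mg.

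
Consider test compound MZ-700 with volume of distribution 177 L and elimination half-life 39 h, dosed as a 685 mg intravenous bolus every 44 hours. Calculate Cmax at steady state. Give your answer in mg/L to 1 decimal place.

7.1 mg/L

k = ln2/t½ = ln2/39 ≈ 0.017773 h⁻¹; fraction remaining f = e^(−kτ) = e^(−0.017773×44) ≈ 0.4575.
Accumulation ratio R = 1/(1 − f) ≈ 1/0.5425 ≈ 1.8433.
Single-dose peak C₀ = D/Vd = 685/177 ≈ 3.870 mg/L.
Steady-state peak Cmax,ss = C₀·R ≈ 3.870 × 1.8433 ≈ 7.134 mg/L.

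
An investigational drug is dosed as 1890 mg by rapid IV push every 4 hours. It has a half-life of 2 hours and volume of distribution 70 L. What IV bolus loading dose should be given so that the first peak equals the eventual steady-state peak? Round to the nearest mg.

f = (1/2)^(4/2) ≈ 0.250000; accumulation ratio R = 1/(1−f) ≈ 1.33333.
Loading dose to hit Cmax,ss on first dose: D_load = D_maint·R ≈ 1890 × 1.33333 ≈ 2519.99 mg.

2520 mg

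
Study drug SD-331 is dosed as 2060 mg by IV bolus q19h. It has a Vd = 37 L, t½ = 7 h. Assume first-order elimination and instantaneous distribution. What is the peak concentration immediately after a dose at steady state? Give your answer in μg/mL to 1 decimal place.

Over one 19-h interval, 19/7 ≈ 2.7143 half-lives elapse, leaving f ≈ 0.1524 of each dose.
At steady state, accumulation factor R = 1/(1 − e^(−kτ)) ≈ 1.1798.
Single-dose peak C₀ = D/Vd = 2060/37 ≈ 55.676 μg/mL.
Steady-state peak Cmax,ss = C₀·R ≈ 55.676 × 1.1798 ≈ 65.687 μg/mL.

65.7 μg/mL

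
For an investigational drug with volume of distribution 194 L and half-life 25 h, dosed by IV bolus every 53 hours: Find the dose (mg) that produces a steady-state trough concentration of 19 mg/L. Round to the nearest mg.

τ/t½ = 53/25 ≈ 2.12, so f = (1/2)^(53/25) ≈ 0.230047.
Cmin,ss = (D/Vd)·f/(1−f), so D = Cmin,ss·Vd·(1−f)/f.
D = 19 × 194 × (1−f)/f ≈ 19 × 194 × 3.34694 ≈ 12336.82 mg.

12337 mg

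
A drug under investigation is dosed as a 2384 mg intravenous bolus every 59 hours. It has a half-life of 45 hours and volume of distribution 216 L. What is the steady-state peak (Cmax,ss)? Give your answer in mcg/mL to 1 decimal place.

Over one 59-h interval, 59/45 ≈ 1.3111 half-lives elapse, leaving f ≈ 0.4030 of each dose.
At steady state, accumulation factor R = 1/(1 − e^(−kτ)) ≈ 1.6750.
Single-dose peak C₀ = D/Vd = 2384/216 ≈ 11.037 mcg/mL.
Steady-state peak Cmax,ss = C₀·R ≈ 11.037 × 1.6750 ≈ 18.487 mcg/mL.

18.5 mcg/mL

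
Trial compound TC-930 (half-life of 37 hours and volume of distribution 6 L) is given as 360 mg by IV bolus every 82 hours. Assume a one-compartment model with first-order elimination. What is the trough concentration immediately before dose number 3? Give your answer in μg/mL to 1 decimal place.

f = (1/2)^(τ/t½) = (1/2)^(82/37) ≈ 0.2152.
C₀ = D/Vd = 360/6 ≈ 60.000 μg/mL.
Before the 3rd dose, 2 doses have been given. Superposition: Cmin = C₀·(f + f²).
≈ 60.000 × (0.2152 + 0.0463) ≈ 60.000 × 0.2615 ≈ 15.690 μg/mL.

15.7 μg/mL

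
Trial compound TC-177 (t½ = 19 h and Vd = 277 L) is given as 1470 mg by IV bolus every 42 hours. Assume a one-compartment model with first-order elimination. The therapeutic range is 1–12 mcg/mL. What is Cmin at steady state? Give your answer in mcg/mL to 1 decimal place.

k = ln2/t½ = ln2/19 ≈ 0.036481 h⁻¹; fraction remaining f = e^(−kτ) = e^(−0.036481×42) ≈ 0.2161.
Accumulation ratio R = 1/(1 − f) ≈ 1/0.7839 ≈ 1.2757.
Each bolus raises the concentration by D/Vd = 1470/277 ≈ 5.307 mcg/mL.
Cmax,ss = C₀/(1 − f) ≈ 5.307/0.7839 ≈ 6.770 mcg/mL.
One interval later, Cmin,ss = Cmax,ss·e^(−kτ) ≈ 6.770 × 0.2161 ≈ 1.463 mcg/mL.
Trough 1.5 mcg/mL vs MEC 1 mcg/mL: adequate.

1.5 mcg/mL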